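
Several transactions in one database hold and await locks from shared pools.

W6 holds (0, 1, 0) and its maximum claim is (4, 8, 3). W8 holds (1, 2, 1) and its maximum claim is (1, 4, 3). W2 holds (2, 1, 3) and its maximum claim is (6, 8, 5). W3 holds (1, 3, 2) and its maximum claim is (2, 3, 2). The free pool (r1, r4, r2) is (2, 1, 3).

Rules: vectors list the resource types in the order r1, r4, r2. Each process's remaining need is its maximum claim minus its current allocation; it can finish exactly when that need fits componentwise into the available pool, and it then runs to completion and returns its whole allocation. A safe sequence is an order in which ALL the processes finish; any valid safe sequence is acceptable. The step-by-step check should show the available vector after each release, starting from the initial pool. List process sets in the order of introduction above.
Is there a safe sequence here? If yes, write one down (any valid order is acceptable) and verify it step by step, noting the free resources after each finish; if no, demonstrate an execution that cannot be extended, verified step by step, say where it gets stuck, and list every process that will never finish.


UNSAFE — no complete ordering exists.
Key observation: even finishing W3, W8 leaves just (4, 6, 6) free — too little r4 for any of the remaining processes.
A maximal execution: W3, W8 — then nothing else fits. Step-by-step check:
  pool = (2, 1, 3)
  W3: need (1, 0, 0) fits (2, 1, 3); releases (1, 3, 2), pool now (3, 4, 5)
  W8: need (0, 2, 2) fits (3, 4, 5); releases (1, 2, 1), pool now (4, 6, 6)
  blocked: W6 wants (4, 7, 3), pool (4, 6, 6) — not enough r4
  blocked: W2 wants (4, 7, 2), pool (4, 6, 6) — not enough r4
Never able to finish: W6 and W2.


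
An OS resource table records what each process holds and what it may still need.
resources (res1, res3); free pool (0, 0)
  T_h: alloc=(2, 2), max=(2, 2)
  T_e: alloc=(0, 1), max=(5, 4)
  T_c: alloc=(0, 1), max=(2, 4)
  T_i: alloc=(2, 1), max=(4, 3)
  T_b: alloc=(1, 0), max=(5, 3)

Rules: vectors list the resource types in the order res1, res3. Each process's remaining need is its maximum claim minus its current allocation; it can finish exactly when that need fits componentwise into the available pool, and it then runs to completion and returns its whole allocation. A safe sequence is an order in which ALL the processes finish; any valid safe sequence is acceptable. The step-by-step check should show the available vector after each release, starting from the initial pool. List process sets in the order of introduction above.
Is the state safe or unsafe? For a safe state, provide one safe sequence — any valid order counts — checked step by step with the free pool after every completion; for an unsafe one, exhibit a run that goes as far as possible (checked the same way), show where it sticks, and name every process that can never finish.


SAFE. One safe sequence: T_h, T_i, T_c, T_b, T_e.
Key observation: T_i marks the first exact bind of the order: its need (2, 2) fits the free (2, 2) with zero slack on a requested resource.
Step-by-step check:
  pool = (0, 0)
  T_h needs (0, 0) <= (0, 0) -> finishes; pool += (2, 2) = (2, 2)
  T_i needs (2, 2) <= (2, 2) -> finishes; pool += (2, 1) = (4, 3)
  T_c needs (2, 3) <= (4, 3) -> finishes; pool += (0, 1) = (4, 4)
  T_b needs (4, 3) <= (4, 4) -> finishes; pool += (1, 0) = (5, 4)
  T_e needs (5, 3) <= (5, 4) -> finishes; pool += (0, 1) = (5, 5)


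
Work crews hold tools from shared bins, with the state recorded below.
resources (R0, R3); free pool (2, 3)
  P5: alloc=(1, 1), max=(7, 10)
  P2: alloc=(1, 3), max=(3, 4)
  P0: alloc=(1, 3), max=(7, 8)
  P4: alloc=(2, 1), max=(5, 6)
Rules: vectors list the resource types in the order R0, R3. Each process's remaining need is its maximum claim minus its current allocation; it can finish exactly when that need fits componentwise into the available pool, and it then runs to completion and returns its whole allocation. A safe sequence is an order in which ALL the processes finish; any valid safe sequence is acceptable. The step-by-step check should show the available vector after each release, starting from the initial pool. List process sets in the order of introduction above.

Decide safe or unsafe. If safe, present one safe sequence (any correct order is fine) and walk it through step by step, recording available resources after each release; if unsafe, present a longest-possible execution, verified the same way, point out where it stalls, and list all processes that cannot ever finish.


UNSAFE.
Key observation: once P2, P4 finish, the pool peaks at (5, 7) — and every remaining process still needs more R0 than that.
The run P2, P4 cannot be extended any further. Verifying each step:
  pool = (2, 3)
  P2: need (2, 1) fits (2, 3); releases (1, 3), pool now (3, 6)
  P4: need (3, 5) fits (3, 6); releases (2, 1), pool now (5, 7)
  P5 still needs (6, 9) but only (5, 7) is free — short on R0 and R3
  P0 still needs (6, 5) but only (5, 7) is free — short on R0
Processes that can never finish: P5 and P0.


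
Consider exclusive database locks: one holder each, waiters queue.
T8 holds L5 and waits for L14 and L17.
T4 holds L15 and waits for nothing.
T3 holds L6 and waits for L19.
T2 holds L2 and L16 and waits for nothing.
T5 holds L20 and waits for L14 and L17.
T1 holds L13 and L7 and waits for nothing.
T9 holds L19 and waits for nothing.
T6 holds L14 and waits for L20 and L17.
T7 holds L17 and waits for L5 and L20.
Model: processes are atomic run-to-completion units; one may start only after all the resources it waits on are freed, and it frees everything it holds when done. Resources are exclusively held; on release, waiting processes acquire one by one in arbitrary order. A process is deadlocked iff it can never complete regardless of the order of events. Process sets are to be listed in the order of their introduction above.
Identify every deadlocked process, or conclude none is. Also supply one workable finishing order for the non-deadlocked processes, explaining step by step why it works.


Deadlocked: T8, T5, T6 and T7.
Key observation: along T6 -> T5 -> T6, each member waits on what the next one holds — a deadlock; T8 and T7 are caught in further circular waits.
One completion order for the rest: T9, T1, T3, T2, T4.
Verifying each step:
  T9: no waits; runs immediately, freeing L19
  T1: no waits; runs immediately, freeing L13 and L7
  T3 waits on L19 — all released -> runs and releases L6
  T2: no waits; runs immediately, freeing L2 and L16
  T4: no waits; runs immediately, freeing L15


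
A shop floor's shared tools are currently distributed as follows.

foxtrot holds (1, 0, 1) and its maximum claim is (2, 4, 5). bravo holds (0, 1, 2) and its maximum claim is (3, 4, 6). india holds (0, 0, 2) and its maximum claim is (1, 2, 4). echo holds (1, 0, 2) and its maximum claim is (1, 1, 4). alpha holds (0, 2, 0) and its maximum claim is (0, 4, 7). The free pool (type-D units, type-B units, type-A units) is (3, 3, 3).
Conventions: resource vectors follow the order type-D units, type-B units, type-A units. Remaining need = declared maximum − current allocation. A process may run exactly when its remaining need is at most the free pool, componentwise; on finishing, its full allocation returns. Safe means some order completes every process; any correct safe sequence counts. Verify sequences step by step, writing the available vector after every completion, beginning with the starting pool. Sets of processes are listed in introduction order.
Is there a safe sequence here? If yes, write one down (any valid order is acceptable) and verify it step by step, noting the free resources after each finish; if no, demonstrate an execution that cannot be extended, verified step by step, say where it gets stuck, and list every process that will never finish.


SAFE, for example via the order echo, bravo, india, alpha, foxtrot.
Key observation: the order's first zero-slack moment is bravo ((3, 3, 4) needed, (4, 3, 5) free — a requested resource with nothing to spare).
Verifying each step:
  pool = (3, 3, 3)
  run echo (needs (0, 1, 2), free (3, 3, 3)); after release of (1, 0, 2) the pool is (4, 3, 5)
  run bravo (needs (3, 3, 4), free (4, 3, 5)); after release of (0, 1, 2) the pool is (4, 4, 7)
  run india (needs (1, 2, 2), free (4, 4, 7)); after release of (0, 0, 2) the pool is (4, 4, 9)
  run alpha (needs (0, 2, 7), free (4, 4, 9)); after release of (0, 2, 0) the pool is (4, 6, 9)
  run foxtrot (needs (1, 4, 4), free (4, 6, 9)); after release of (1, 0, 1) the pool is (5, 6, 10)


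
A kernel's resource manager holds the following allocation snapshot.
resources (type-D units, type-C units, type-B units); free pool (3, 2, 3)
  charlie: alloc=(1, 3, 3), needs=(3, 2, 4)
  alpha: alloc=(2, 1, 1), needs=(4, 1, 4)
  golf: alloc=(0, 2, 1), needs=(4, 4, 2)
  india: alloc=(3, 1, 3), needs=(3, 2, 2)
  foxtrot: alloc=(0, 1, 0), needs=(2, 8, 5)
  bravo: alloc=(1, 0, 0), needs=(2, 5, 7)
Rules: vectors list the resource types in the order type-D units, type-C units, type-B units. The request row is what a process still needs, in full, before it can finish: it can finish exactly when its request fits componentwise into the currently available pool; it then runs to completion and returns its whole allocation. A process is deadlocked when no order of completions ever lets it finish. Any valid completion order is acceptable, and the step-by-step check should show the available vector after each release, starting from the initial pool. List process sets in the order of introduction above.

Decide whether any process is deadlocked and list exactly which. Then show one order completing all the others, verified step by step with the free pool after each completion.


Nothing here is deadlocked.
Key observation: india leads a chain of completions in which each release enables another process.
A valid finishing order for the others: india, charlie, bravo, alpha, golf, foxtrot. Verifying each step:
  pool = (3, 2, 3)
  run india (needs (3, 2, 2), free (3, 2, 3)); after release of (3, 1, 3) the pool is (6, 3, 6)
  run charlie (needs (3, 2, 4), free (6, 3, 6)); after release of (1, 3, 3) the pool is (7, 6, 9)
  run bravo (needs (2, 5, 7), free (7, 6, 9)); after release of (1, 0, 0) the pool is (8, 6, 9)
  run alpha (needs (4, 1, 4), free (8, 6, 9)); after release of (2, 1, 1) the pool is (10, 7, 10)
  run golf (needs (4, 4, 2), free (10, 7, 10)); after release of (0, 2, 1) the pool is (10, 9, 11)
  run foxtrot (needs (2, 8, 5), free (10, 9, 11)); after release of (0, 1, 0) the pool is (10, 10, 11)


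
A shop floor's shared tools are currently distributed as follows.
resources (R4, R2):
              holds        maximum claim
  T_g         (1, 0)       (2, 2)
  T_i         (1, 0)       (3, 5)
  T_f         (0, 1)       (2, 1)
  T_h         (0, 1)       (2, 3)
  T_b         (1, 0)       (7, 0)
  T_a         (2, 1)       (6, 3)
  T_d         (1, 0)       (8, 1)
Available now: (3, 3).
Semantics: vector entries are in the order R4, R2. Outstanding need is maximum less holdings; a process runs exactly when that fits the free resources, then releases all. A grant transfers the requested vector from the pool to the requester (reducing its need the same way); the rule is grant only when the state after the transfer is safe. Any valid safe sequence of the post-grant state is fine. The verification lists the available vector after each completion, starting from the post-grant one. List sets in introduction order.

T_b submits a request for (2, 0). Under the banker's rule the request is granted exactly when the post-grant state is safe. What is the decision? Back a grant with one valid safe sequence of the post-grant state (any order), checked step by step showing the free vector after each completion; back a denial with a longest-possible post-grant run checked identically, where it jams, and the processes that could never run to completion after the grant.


DENY: after the grant no complete ordering would exist.
Key observation: once T_g, T_f, T_h, T_i finish, the pool peaks at (3, 5) — and every remaining process still needs more R4 than that.
After a pretend grant, a maximal execution: T_g, T_f, T_h, T_i — then nothing else fits. Step-by-step check:
  pool = (1, 3)
  T_g needs (1, 2) <= (1, 3) -> finishes; pool += (1, 0) = (2, 3)
  T_f needs (2, 0) <= (2, 3) -> finishes; pool += (0, 1) = (2, 4)
  T_h needs (2, 2) <= (2, 4) -> finishes; pool += (0, 1) = (2, 5)
  T_i needs (2, 5) <= (2, 5) -> finishes; pool += (1, 0) = (3, 5)
  T_b cannot run: need (4, 0) vs free (3, 5) (insufficient R4)
  T_a cannot run: need (4, 2) vs free (3, 5) (insufficient R4)
  T_d cannot run: need (7, 1) vs free (3, 5) (insufficient R4)
Had the request been granted, T_b, T_a and T_d could never finish.


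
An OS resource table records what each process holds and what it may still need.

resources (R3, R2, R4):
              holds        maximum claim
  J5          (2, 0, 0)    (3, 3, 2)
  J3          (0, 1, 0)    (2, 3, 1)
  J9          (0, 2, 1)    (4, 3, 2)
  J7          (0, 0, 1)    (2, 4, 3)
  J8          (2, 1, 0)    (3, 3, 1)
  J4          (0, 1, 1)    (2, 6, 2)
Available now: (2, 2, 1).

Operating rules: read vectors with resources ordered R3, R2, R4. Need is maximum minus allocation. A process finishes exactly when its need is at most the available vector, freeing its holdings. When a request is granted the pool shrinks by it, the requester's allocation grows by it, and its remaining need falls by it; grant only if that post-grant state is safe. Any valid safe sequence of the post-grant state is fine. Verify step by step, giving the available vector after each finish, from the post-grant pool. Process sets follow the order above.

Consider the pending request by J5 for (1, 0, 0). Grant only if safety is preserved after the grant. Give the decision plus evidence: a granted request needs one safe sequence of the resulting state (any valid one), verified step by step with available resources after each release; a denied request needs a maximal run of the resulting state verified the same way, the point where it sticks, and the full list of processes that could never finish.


DENY. Granting would leave the state unsafe.
Key observation: after J8, J3 the pool peaks at (3, 4, 1), and each blocked process is short somewhere: J5 on R4; J9 on R3; J7 on R4; J4 on R2.
After a pretend grant, a maximal execution: J8, J3 — then nothing else fits. Walking it through:
  pool = (1, 2, 1)
  J8 needs (1, 2, 1) <= (1, 2, 1) -> finishes; pool += (2, 1, 0) = (3, 3, 1)
  J3 needs (2, 2, 1) <= (3, 3, 1) -> finishes; pool += (0, 1, 0) = (3, 4, 1)
  J5 still needs (0, 3, 2) but only (3, 4, 1) is free — short on R4
  J9 still needs (4, 1, 1) but only (3, 4, 1) is free — short on R3
  J7 still needs (2, 4, 2) but only (3, 4, 1) is free — short on R4
  J4 still needs (2, 5, 1) but only (3, 4, 1) is free — short on R2
Had the request been granted, J5, J9, J7 and J4 could never finish.


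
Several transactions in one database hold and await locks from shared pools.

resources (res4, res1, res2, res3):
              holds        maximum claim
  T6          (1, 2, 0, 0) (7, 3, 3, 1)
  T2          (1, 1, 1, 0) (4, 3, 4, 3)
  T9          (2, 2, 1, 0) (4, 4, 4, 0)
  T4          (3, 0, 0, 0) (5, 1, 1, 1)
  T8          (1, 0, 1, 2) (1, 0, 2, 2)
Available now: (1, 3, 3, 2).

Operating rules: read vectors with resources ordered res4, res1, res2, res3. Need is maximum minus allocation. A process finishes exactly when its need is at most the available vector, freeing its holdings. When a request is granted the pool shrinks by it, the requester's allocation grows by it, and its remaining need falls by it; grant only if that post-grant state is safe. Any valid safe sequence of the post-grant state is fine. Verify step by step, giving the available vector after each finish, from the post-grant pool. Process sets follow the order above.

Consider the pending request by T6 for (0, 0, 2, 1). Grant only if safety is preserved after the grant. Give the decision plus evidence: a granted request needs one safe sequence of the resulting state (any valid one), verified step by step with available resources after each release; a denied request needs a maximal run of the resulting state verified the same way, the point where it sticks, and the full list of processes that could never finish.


DENY — the pretend-granted state is unsafe.
Key observation: after T8, T4 the pool peaks at (5, 3, 2, 3), and each blocked process is short somewhere: T6 on res4; T2 on res2; T9 on res2.
After a pretend grant, a maximal execution: T8, T4 — then nothing else fits. Check, step by step:
  pool = (1, 3, 1, 1)
  T8: need (0, 0, 1, 0) fits (1, 3, 1, 1); releases (1, 0, 1, 2), pool now (2, 3, 2, 3)
  T4: need (2, 1, 1, 1) fits (2, 3, 2, 3); releases (3, 0, 0, 0), pool now (5, 3, 2, 3)
  blocked: T6 wants (6, 1, 1, 0), pool (5, 3, 2, 3) — not enough res4
  blocked: T2 wants (3, 2, 3, 3), pool (5, 3, 2, 3) — not enough res2
  blocked: T9 wants (2, 2, 3, 0), pool (5, 3, 2, 3) — not enough res2
Post-grant, the permanently blocked set is T6, T2 and T9.


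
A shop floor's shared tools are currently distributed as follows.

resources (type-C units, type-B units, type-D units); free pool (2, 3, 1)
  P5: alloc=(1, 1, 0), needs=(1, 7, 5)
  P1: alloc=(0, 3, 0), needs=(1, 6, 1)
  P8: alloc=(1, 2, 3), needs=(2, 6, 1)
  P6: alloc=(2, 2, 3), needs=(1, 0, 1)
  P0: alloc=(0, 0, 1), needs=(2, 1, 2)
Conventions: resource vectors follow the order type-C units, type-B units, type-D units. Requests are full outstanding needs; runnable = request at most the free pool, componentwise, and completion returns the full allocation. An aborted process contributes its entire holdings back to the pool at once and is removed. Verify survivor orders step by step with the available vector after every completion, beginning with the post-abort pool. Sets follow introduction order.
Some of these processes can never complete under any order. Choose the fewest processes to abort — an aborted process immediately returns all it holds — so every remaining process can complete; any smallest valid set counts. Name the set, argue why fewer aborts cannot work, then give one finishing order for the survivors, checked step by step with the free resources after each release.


Minimum abort set: P8.
Key observation: the returned (1, 2, 3) from P8 is what brings P5 — unrunnable before, under any order — into play at step 3.
No smaller set exists: with zero aborts the deadlock remains.
One survivor order: P0, P6, P5, P1. Verifying each step (post-abort pool first):
  pool = (3, 5, 4)
  run P0 (needs (2, 1, 2), free (3, 5, 4)); after release of (0, 0, 1) the pool is (3, 5, 5)
  run P6 (needs (1, 0, 1), free (3, 5, 5)); after release of (2, 2, 3) the pool is (5, 7, 8)
  run P5 (needs (1, 7, 5), free (5, 7, 8)); after release of (1, 1, 0) the pool is (6, 8, 8)
  run P1 (needs (1, 6, 1), free (6, 8, 8)); after release of (0, 3, 0) the pool is (6, 11, 8)


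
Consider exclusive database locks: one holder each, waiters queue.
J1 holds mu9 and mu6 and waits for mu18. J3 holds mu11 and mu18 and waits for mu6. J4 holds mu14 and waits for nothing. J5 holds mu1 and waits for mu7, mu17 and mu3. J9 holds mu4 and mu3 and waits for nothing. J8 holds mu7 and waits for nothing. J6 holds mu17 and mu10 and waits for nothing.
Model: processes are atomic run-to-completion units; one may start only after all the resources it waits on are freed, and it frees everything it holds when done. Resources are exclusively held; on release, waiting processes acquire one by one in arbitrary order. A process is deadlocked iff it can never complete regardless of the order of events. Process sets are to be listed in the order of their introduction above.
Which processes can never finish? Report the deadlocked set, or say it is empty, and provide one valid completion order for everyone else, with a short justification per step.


Deadlocked set: J1 and J3.
Key observation: the waits loop around J1 -> J3 -> J1 with no way out; no other process is dragged down with it.
One completion order for the rest: J6, J8, J4, J9, J5.
Check, step by step:
  run J6 (it waits on nothing); releases mu17 and mu10
  run J8 (it waits on nothing); releases mu7
  run J4 (it waits on nothing); releases mu14
  run J9 (it waits on nothing); releases mu4 and mu3
  J5 waits on mu7, mu17 and mu3 — all released -> runs and releases mu1


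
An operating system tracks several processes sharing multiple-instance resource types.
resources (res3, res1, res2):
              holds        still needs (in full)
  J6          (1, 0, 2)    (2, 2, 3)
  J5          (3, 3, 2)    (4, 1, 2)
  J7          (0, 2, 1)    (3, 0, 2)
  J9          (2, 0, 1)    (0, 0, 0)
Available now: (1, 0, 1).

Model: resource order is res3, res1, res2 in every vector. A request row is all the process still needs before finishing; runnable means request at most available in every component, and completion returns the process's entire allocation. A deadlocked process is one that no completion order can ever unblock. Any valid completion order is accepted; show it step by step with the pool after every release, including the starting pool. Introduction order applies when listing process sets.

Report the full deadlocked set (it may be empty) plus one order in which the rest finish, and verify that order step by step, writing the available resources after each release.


The deadlocked set is empty.
Key observation: J9 leads a chain of completions in which each release enables another process.
A valid finishing order for the others: J9, J7, J6, J5. Step-by-step check:
  pool = (1, 0, 1)
  J9 needs (0, 0, 0) <= (1, 0, 1) -> finishes; pool += (2, 0, 1) = (3, 0, 2)
  J7 needs (3, 0, 2) <= (3, 0, 2) -> finishes; pool += (0, 2, 1) = (3, 2, 3)
  J6 needs (2, 2, 3) <= (3, 2, 3) -> finishes; pool += (1, 0, 2) = (4, 2, 5)
  J5 needs (4, 1, 2) <= (4, 2, 5) -> finishes; pool += (3, 3, 2) = (7, 5, 7)


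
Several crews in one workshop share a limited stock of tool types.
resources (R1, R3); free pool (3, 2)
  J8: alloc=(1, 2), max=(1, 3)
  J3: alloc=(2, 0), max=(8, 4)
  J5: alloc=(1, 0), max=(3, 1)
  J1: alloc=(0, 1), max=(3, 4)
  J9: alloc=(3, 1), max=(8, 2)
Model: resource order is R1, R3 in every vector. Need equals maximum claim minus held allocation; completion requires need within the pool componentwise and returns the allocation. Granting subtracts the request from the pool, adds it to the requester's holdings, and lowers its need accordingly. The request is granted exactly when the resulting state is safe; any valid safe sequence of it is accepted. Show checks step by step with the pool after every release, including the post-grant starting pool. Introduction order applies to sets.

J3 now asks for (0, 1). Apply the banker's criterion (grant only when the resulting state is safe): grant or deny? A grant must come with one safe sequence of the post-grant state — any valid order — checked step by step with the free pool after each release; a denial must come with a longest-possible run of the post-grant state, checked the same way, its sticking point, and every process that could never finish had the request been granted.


GRANT — the state after the grant stays safe, e.g. via J8, J1, J5, J9, J3.
Key observation: the transfer keeps a workable pool ((3, 1)); J8 starts the safe sequence.
Step-by-step check of the post-grant state:
  pool = (3, 1)
  J8 needs (0, 1) <= (3, 1) -> finishes; pool += (1, 2) = (4, 3)
  J1 needs (3, 3) <= (4, 3) -> finishes; pool += (0, 1) = (4, 4)
  J5 needs (2, 1) <= (4, 4) -> finishes; pool += (1, 0) = (5, 4)
  J9 needs (5, 1) <= (5, 4) -> finishes; pool += (3, 1) = (8, 5)
  J3 needs (6, 3) <= (8, 5) -> finishes; pool += (2, 1) = (10, 6)


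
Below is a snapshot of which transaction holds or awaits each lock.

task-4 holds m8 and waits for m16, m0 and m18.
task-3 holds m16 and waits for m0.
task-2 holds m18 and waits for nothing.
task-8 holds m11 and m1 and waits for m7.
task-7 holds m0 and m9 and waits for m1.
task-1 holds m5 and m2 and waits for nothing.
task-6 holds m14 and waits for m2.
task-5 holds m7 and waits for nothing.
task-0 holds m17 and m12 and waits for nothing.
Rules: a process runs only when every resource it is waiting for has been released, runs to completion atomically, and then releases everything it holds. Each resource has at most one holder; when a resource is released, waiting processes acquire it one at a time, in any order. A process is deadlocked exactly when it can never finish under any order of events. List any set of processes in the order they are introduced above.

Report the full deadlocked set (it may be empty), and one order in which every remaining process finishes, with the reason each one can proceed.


The deadlocked set is empty.
Key observation: the wait graph is acyclic; completion cascades from the unblocked processes through everyone else.
The rest can finish in the order task-5, task-1, task-8, task-7, task-6, task-2, task-3, task-4, task-0.
Step-by-step check:
  task-5: no waits; runs immediately, freeing m7
  task-1: no waits; runs immediately, freeing m5 and m2
  run task-8 (all its waits — m7 — are resolved); releases m11 and m1
  run task-7 (all its waits — m1 — are resolved); releases m0 and m9
  run task-6 (all its waits — m2 — are resolved); releases m14
  task-2: no waits; runs immediately, freeing m18
  run task-3 (all its waits — m0 — are resolved); releases m16
  run task-4 (all its waits — m16, m0 and m18 — are resolved); releases m8
  task-0: no waits; runs immediately, freeing m17 and m12


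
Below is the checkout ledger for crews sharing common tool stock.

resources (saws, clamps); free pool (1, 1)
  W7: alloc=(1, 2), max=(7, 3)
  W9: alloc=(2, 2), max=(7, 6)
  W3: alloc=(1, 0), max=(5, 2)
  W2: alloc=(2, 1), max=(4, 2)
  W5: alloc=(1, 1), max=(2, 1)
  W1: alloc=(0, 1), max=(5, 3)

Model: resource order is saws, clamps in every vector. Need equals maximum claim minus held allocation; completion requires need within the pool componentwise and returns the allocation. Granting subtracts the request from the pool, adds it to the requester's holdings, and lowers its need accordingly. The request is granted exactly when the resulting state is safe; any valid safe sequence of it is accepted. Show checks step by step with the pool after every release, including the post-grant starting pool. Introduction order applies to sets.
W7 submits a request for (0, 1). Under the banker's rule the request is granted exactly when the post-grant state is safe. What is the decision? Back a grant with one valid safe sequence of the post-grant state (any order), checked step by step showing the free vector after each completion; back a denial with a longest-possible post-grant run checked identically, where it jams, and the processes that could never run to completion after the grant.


DENY: after the grant no complete ordering would exist.
Key observation: after W5, W2, W3, W1 the pool peaks at (5, 3), and each blocked process is short somewhere: W7 on saws; W9 on clamps.
On the post-grant state, W5, W2, W3, W1 is a maximal run — nothing extends it. Verifying each step:
  pool = (1, 0)
  run W5 (needs (1, 0), free (1, 0)); after release of (1, 1) the pool is (2, 1)
  run W2 (needs (2, 1), free (2, 1)); after release of (2, 1) the pool is (4, 2)
  run W3 (needs (4, 2), free (4, 2)); after release of (1, 0) the pool is (5, 2)
  run W1 (needs (5, 2), free (5, 2)); after release of (0, 1) the pool is (5, 3)
  blocked: W7 wants (6, 0), pool (5, 3) — not enough saws
  blocked: W9 wants (5, 4), pool (5, 3) — not enough clamps
Processes that could never finish after the grant: W7 and W9.


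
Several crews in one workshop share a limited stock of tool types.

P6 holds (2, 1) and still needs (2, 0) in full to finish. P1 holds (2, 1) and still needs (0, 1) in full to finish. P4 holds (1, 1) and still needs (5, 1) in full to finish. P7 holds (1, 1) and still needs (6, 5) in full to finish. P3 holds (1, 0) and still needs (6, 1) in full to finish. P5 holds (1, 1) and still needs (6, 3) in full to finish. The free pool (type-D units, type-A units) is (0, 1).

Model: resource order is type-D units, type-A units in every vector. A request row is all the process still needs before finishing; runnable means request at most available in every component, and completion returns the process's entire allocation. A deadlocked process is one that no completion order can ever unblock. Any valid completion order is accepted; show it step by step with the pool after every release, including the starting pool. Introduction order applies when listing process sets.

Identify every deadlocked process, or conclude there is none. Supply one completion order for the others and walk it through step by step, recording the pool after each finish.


Deadlocked: P4, P7, P3 and P5.
Key observation: type-D units is the bottleneck — with P1, P6 done the pool holds (4, 3), short of every remaining need.
The rest can finish in the order P1, P6. Step-by-step check:
  pool = (0, 1)
  P1: need (0, 1) fits (0, 1); releases (2, 1), pool now (2, 2)
  P6: need (2, 0) fits (2, 2); releases (2, 1), pool now (4, 3)
The stuck group stays short no matter what:
  P4 still needs (5, 1) but only (4, 3) is free — short on type-D units
  P7 still needs (6, 5) but only (4, 3) is free — short on type-D units and type-A units
  P3 still needs (6, 1) but only (4, 3) is free — short on type-D units
  P5 still needs (6, 3) but only (4, 3) is free — short on type-D units


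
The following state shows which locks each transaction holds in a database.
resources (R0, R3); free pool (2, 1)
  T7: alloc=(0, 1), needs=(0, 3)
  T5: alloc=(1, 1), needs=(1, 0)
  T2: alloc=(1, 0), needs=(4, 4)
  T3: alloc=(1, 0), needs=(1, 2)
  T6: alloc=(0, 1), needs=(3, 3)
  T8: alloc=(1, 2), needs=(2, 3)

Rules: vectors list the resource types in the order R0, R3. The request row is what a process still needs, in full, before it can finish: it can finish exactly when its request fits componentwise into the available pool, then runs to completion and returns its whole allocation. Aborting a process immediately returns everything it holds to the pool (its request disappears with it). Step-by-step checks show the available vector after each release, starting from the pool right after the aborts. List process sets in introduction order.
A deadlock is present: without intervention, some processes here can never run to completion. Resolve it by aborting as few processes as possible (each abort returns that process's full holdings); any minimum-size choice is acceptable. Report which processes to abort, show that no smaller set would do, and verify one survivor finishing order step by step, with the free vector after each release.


Abort T8.
Key observation: the returned (1, 2) from T8 is what brings T7 — unrunnable before, under any order — into play at step 1.
Minimality: the empty abort set fails — the state is deadlocked as it stands.
Survivors finish in the order: T7, T6, T3, T5, T2. Step-by-step check (pool after the aborts first):
  pool = (3, 3)
  T7: need (0, 3) fits (3, 3); releases (0, 1), pool now (3, 4)
  T6: need (3, 3) fits (3, 4); releases (0, 1), pool now (3, 5)
  T3: need (1, 2) fits (3, 5); releases (1, 0), pool now (4, 5)
  T5: need (1, 0) fits (4, 5); releases (1, 1), pool now (5, 6)
  T2: need (4, 4) fits (5, 6); releases (1, 0), pool now (6, 6)


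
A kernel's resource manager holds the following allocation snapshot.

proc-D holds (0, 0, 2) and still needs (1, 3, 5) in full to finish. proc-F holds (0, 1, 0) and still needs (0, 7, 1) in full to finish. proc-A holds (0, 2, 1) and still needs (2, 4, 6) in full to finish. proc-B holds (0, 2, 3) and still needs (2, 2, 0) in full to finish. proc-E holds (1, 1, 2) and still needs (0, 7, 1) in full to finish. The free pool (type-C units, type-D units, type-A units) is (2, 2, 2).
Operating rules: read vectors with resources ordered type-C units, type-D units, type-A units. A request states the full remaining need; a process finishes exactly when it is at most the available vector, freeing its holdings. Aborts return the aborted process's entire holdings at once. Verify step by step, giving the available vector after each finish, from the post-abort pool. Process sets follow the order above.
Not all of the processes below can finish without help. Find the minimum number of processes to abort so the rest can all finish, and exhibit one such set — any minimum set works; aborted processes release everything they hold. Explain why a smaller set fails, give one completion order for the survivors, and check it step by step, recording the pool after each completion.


The answer: abort proc-E.
Key observation: no ordering could ever have run proc-F before the abort of proc-E; with (1, 1, 2) back in the pool it fits at step 4.
Minimality: the empty abort set fails — the state is deadlocked as it stands.
Survivors finish in the order: proc-B, proc-D, proc-A, proc-F. Check, step by step (pool after the aborts first):
  pool = (3, 3, 4)
  run proc-B (needs (2, 2, 0), free (3, 3, 4)); after release of (0, 2, 3) the pool is (3, 5, 7)
  run proc-D (needs (1, 3, 5), free (3, 5, 7)); after release of (0, 0, 2) the pool is (3, 5, 9)
  run proc-A (needs (2, 4, 6), free (3, 5, 9)); after release of (0, 2, 1) the pool is (3, 7, 10)
  run proc-F (needs (0, 7, 1), free (3, 7, 10)); after release of (0, 1, 0) the pool is (3, 8, 10)


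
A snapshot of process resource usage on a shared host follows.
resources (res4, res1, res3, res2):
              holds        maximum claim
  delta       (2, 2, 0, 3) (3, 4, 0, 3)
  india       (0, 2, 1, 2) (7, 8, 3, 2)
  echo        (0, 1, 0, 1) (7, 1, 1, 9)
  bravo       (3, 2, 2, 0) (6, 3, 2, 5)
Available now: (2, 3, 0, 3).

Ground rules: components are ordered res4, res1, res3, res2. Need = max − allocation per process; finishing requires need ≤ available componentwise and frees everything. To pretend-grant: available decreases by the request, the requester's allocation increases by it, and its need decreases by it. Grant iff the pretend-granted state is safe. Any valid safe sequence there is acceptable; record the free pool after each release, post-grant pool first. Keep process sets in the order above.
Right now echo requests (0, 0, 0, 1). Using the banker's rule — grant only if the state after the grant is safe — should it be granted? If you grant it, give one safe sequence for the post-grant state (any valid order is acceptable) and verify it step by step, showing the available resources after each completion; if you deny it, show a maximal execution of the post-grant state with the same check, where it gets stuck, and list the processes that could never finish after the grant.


GRANT. The post-grant state is safe; one safe sequence: delta, bravo, india, echo.
Key observation: even at the reduced pool (2, 3, 0, 2), delta fits immediately, so safety survives the grant.
Verifying the post-grant state step by step:
  pool = (2, 3, 0, 2)
  run delta (needs (1, 2, 0, 0), free (2, 3, 0, 2)); after release of (2, 2, 0, 3) the pool is (4, 5, 0, 5)
  run bravo (needs (3, 1, 0, 5), free (4, 5, 0, 5)); after release of (3, 2, 2, 0) the pool is (7, 7, 2, 5)
  run india (needs (7, 6, 2, 0), free (7, 7, 2, 5)); after release of (0, 2, 1, 2) the pool is (7, 9, 3, 7)
  run echo (needs (7, 0, 1, 7), free (7, 9, 3, 7)); after release of (0, 1, 0, 2) the pool is (7, 10, 3, 9)


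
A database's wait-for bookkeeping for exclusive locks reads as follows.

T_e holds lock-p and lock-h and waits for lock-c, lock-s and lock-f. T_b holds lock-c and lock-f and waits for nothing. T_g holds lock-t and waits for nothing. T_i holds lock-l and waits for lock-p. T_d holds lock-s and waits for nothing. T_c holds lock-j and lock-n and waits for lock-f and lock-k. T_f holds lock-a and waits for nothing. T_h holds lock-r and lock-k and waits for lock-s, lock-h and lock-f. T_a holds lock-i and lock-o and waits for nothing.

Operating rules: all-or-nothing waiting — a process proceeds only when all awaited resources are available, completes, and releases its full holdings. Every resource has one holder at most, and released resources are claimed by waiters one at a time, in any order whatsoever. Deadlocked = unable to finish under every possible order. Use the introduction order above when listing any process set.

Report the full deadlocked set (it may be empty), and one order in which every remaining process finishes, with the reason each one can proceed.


The deadlocked set is empty.
Key observation: although several processes wait, no cycle exists — each chain bottoms out at a free runner.
The rest can finish in the order T_b, T_d, T_a, T_e, T_i, T_f, T_h, T_c, T_g.
Step-by-step check:
  run T_b (it waits on nothing); releases lock-c and lock-f
  run T_d (it waits on nothing); releases lock-s
  run T_a (it waits on nothing); releases lock-i and lock-o
  T_e waits on lock-c, lock-s and lock-f — all released -> runs and releases lock-p and lock-h
  T_i waits on lock-p — all released -> runs and releases lock-l
  run T_f (it waits on nothing); releases lock-a
  T_h waits on lock-s, lock-h and lock-f — all released -> runs and releases lock-r and lock-k
  T_c waits on lock-f and lock-k — all released -> runs and releases lock-j and lock-n
  run T_g (it waits on nothing); releases lock-t


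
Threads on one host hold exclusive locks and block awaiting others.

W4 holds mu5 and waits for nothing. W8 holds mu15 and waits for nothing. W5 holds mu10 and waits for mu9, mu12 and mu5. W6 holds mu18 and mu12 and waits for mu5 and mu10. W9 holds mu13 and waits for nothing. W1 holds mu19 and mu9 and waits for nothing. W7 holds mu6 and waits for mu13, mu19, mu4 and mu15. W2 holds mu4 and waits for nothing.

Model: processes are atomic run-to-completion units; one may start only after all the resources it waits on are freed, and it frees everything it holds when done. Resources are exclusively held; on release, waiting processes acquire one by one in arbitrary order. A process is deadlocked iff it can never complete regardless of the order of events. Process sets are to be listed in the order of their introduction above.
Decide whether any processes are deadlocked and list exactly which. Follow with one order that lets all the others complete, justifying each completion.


Deadlocked set: W5 and W6.
Key observation: the loop W5 -> W6 -> W5 blocks itself forever; no other process is dragged down with it.
The rest can finish in the order W2, W4, W8, W9, W1, W7.
Step-by-step check:
  run W2 (it waits on nothing); releases mu4
  run W4 (it waits on nothing); releases mu5
  run W8 (it waits on nothing); releases mu15
  run W9 (it waits on nothing); releases mu13
  run W1 (it waits on nothing); releases mu19 and mu9
  W7 waits on mu13, mu19, mu4 and mu15 — all released -> runs and releases mu6


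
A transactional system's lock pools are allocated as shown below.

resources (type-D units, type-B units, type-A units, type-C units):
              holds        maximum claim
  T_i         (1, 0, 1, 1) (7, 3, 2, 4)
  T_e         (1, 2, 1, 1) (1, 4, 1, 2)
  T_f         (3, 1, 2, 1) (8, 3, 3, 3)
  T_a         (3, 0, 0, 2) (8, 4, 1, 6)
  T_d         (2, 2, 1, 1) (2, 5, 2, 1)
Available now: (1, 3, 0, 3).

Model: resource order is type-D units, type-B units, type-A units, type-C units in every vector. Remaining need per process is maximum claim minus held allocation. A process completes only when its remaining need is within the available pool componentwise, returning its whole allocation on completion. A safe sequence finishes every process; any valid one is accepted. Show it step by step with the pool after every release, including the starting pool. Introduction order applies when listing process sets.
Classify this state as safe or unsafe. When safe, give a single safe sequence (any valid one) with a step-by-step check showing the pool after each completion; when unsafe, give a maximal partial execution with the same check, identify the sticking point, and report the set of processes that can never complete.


UNSAFE — no complete ordering exists.
Key observation: even finishing T_e, T_d leaves just (4, 7, 2, 5) free — too little type-D units for any of the remaining processes.
The run T_e, T_d cannot be extended any further. Walking it through:
  pool = (1, 3, 0, 3)
  T_e: need (0, 2, 0, 1) fits (1, 3, 0, 3); releases (1, 2, 1, 1), pool now (2, 5, 1, 4)
  T_d: need (0, 3, 1, 0) fits (2, 5, 1, 4); releases (2, 2, 1, 1), pool now (4, 7, 2, 5)
  blocked: T_i wants (6, 3, 1, 3), pool (4, 7, 2, 5) — not enough type-D units
  blocked: T_f wants (5, 2, 1, 2), pool (4, 7, 2, 5) — not enough type-D units
  blocked: T_a wants (5, 4, 1, 4), pool (4, 7, 2, 5) — not enough type-D units
Processes that can never finish: T_i, T_f and T_a.
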